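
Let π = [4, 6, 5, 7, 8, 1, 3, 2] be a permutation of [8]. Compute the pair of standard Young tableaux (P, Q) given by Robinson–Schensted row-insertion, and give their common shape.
P = [1, 2, 7, 8] / [3, 5] / [4] / [6];  Q = [1, 2, 4, 5] / [3, 7] / [6] / [8];  common shape = (4, 2, 1, 1)

Row-insert the values π_1, π_2, … into P one at a time, bumping the leftmost entry strictly greater than the inserted value down to the next row. The recording tableau Q records, in position (i, j), the step at which that cell was added to P.
  Insert 4 (step 1): P = [4];  Q = [1]
  Insert 6 (step 2): P = [4, 6];  Q = [1, 2]
  Insert 5 (step 3): P = [4, 5] / [6];  Q = [1, 2] / [3]
  Insert 7 (step 4): P = [4, 5, 7] / [6];  Q = [1, 2, 4] / [3]
  Insert 8 (step 5): P = [4, 5, 7, 8] / [6];  Q = [1, 2, 4, 5] / [3]
  Insert 1 (step 6): P = [1, 5, 7, 8] / [4] / [6];  Q = [1, 2, 4, 5] / [3] / [6]
  Insert 3 (step 7): P = [1, 3, 7, 8] / [4, 5] / [6];  Q = [1, 2, 4, 5] / [3, 7] / [6]
  Insert 2 (step 8): P = [1, 2, 7, 8] / [3, 5] / [4] / [6];  Q = [1, 2, 4, 5] / [3, 7] / [6] / [8]
Final shape: (4, 2, 1, 1).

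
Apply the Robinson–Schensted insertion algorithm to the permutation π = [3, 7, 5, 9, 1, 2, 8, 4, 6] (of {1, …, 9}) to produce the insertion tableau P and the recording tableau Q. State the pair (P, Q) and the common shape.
P = [1, 2, 4, 6] / [3, 5, 8] / [7, 9];  Q = [1, 2, 4, 9] / [3, 6, 7] / [5, 8];  common shape = (4, 3, 2)

Row-insert the values π_1, π_2, … into P one at a time, bumping the leftmost entry strictly greater than the inserted value down to the next row. The recording tableau Q records, in position (i, j), the step at which that cell was added to P.
  Insert 3 (step 1): P = [3];  Q = [1]
  Insert 7 (step 2): P = [3, 7];  Q = [1, 2]
  Insert 5 (step 3): P = [3, 5] / [7];  Q = [1, 2] / [3]
  Insert 9 (step 4): P = [3, 5, 9] / [7];  Q = [1, 2, 4] / [3]
  Insert 1 (step 5): P = [1, 5, 9] / [3] / [7];  Q = [1, 2, 4] / [3] / [5]
  Insert 2 (step 6): P = [1, 2, 9] / [3, 5] / [7];  Q = [1, 2, 4] / [3, 6] / [5]
  Insert 8 (step 7): P = [1, 2, 8] / [3, 5, 9] / [7];  Q = [1, 2, 4] / [3, 6, 7] / [5]
  Insert 4 (step 8): P = [1, 2, 4] / [3, 5, 8] / [7, 9];  Q = [1, 2, 4] / [3, 6, 7] / [5, 8]
  Insert 6 (step 9): P = [1, 2, 4, 6] / [3, 5, 8] / [7, 9];  Q = [1, 2, 4, 9] / [3, 6, 7] / [5, 8]
Final shape: (4, 3, 2).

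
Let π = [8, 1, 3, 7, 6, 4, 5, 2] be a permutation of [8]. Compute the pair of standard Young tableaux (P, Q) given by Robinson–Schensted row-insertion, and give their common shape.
P = [1, 2, 4, 5] / [3] / [6] / [7] / [8];  Q = [1, 3, 4, 7] / [2] / [5] / [6] / [8];  common shape = (4, 1, 1, 1, 1)

Row-insert the values π_1, π_2, … into P one at a time, bumping the leftmost entry strictly greater than the inserted value down to the next row. The recording tableau Q records, in position (i, j), the step at which that cell was added to P.
  Insert 8 (step 1): P = [8];  Q = [1]
  Insert 1 (step 2): P = [1] / [8];  Q = [1] / [2]
  Insert 3 (step 3): P = [1, 3] / [8];  Q = [1, 3] / [2]
  Insert 7 (step 4): P = [1, 3, 7] / [8];  Q = [1, 3, 4] / [2]
  Insert 6 (step 5): P = [1, 3, 6] / [7] / [8];  Q = [1, 3, 4] / [2] / [5]
  Insert 4 (step 6): P = [1, 3, 4] / [6] / [7] / [8];  Q = [1, 3, 4] / [2] / [5] / [6]
  Insert 5 (step 7): P = [1, 3, 4, 5] / [6] / [7] / [8];  Q = [1, 3, 4, 7] / [2] / [5] / [6]
  Insert 2 (step 8): P = [1, 2, 4, 5] / [3] / [6] / [7] / [8];  Q = [1, 3, 4, 7] / [2] / [5] / [6] / [8]
Final shape: (4, 1, 1, 1, 1).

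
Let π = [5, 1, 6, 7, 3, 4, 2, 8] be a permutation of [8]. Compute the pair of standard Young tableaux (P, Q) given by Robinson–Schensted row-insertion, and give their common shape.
P = [1, 2, 4, 8] / [3, 6, 7] / [5];  Q = [1, 3, 4, 8] / [2, 5, 6] / [7];  common shape = (4, 3, 1)

Row-insert the values π_1, π_2, … into P one at a time, bumping the leftmost entry strictly greater than the inserted value down to the next row. The recording tableau Q records, in position (i, j), the step at which that cell was added to P.
  Insert 5 (step 1): P = [5];  Q = [1]
  Insert 1 (step 2): P = [1] / [5];  Q = [1] / [2]
  Insert 6 (step 3): P = [1, 6] / [5];  Q = [1, 3] / [2]
  Insert 7 (step 4): P = [1, 6, 7] / [5];  Q = [1, 3, 4] / [2]
  Insert 3 (step 5): P = [1, 3, 7] / [5, 6];  Q = [1, 3, 4] / [2, 5]
  Insert 4 (step 6): P = [1, 3, 4] / [5, 6, 7];  Q = [1, 3, 4] / [2, 5, 6]
  Insert 2 (step 7): P = [1, 2, 4] / [3, 6, 7] / [5];  Q = [1, 3, 4] / [2, 5, 6] / [7]
  Insert 8 (step 8): P = [1, 2, 4, 8] / [3, 6, 7] / [5];  Q = [1, 3, 4, 8] / [2, 5, 6] / [7]
Final shape: (4, 3, 1).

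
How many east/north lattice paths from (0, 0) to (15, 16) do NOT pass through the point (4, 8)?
Number of paths = 263127105

Total paths from (0, 0) to (15, 16): C(31, 15) = 300540195. Paths through (4, 8): (paths (0, 0) → (4, 8)) × (paths (4, 8) → (15, 16)) = C(12, 4) · C(19, 11) = 495 · 75582 = 37413090. Avoidance count = 300540195 − 37413090 = 263127105.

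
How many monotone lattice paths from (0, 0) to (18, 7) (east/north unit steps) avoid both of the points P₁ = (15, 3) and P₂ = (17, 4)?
Number of paths = 437992

Inclusion–exclusion. Total paths: C(25, 18) = 480700. Through P₁: C(18, 15)·C(7, 3) = 28560. Through P₂: C(21, 17)·C(4, 1) = 23940. Since P₁ is strictly southwest of P₂, a monotone path through both must visit P₁ then P₂; paths through both = C(18, 15)·C(3, 2)·C(4, 1) = 9792. Avoid both = 480700 − 28560 − 23940 + 9792 = 437992.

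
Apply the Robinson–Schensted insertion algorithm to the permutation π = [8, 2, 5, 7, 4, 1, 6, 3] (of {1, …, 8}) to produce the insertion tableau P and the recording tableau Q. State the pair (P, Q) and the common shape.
P = [1, 3, 6] / [2, 4] / [5, 7] / [8];  Q = [1, 3, 4] / [2, 7] / [5, 8] / [6];  common shape = (3, 2, 2, 1)

Row-insert the values π_1, π_2, … into P one at a time, bumping the leftmost entry strictly greater than the inserted value down to the next row. The recording tableau Q records, in position (i, j), the step at which that cell was added to P.
  Insert 8 (step 1): P = [8];  Q = [1]
  Insert 2 (step 2): P = [2] / [8];  Q = [1] / [2]
  Insert 5 (step 3): P = [2, 5] / [8];  Q = [1, 3] / [2]
  Insert 7 (step 4): P = [2, 5, 7] / [8];  Q = [1, 3, 4] / [2]
  Insert 4 (step 5): P = [2, 4, 7] / [5] / [8];  Q = [1, 3, 4] / [2] / [5]
  Insert 1 (step 6): P = [1, 4, 7] / [2] / [5] / [8];  Q = [1, 3, 4] / [2] / [5] / [6]
  Insert 6 (step 7): P = [1, 4, 6] / [2, 7] / [5] / [8];  Q = [1, 3, 4] / [2, 7] / [5] / [6]
  Insert 3 (step 8): P = [1, 3, 6] / [2, 4] / [5, 7] / [8];  Q = [1, 3, 4] / [2, 7] / [5, 8] / [6]
Final shape: (3, 2, 2, 1).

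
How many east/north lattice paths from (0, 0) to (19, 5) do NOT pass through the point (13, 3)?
Number of paths = 26824

Total paths from (0, 0) to (19, 5): C(24, 19) = 42504. Paths through (13, 3): (paths (0, 0) → (13, 3)) × (paths (13, 3) → (19, 5)) = C(16, 13) · C(8, 6) = 560 · 28 = 15680. Avoidance count = 42504 − 15680 = 26824.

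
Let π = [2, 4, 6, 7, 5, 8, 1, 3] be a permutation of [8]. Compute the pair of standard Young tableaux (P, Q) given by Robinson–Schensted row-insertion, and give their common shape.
P = [1, 3, 5, 7, 8] / [2, 4] / [6];  Q = [1, 2, 3, 4, 6] / [5, 8] / [7];  common shape = (5, 2, 1)

Row-insert the values π_1, π_2, … into P one at a time, bumping the leftmost entry strictly greater than the inserted value down to the next row. The recording tableau Q records, in position (i, j), the step at which that cell was added to P.
  Insert 2 (step 1): P = [2];  Q = [1]
  Insert 4 (step 2): P = [2, 4];  Q = [1, 2]
  Insert 6 (step 3): P = [2, 4, 6];  Q = [1, 2, 3]
  Insert 7 (step 4): P = [2, 4, 6, 7];  Q = [1, 2, 3, 4]
  Insert 5 (step 5): P = [2, 4, 5, 7] / [6];  Q = [1, 2, 3, 4] / [5]
  Insert 8 (step 6): P = [2, 4, 5, 7, 8] / [6];  Q = [1, 2, 3, 4, 6] / [5]
  Insert 1 (step 7): P = [1, 4, 5, 7, 8] / [2] / [6];  Q = [1, 2, 3, 4, 6] / [5] / [7]
  Insert 3 (step 8): P = [1, 3, 5, 7, 8] / [2, 4] / [6];  Q = [1, 2, 3, 4, 6] / [5, 8] / [7]
Final shape: (5, 2, 1).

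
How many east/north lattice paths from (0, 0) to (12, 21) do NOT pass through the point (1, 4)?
Number of paths = 247446420

Total paths from (0, 0) to (12, 21): C(33, 12) = 354817320. Paths through (1, 4): (paths (0, 0) → (1, 4)) × (paths (1, 4) → (12, 21)) = C(5, 1) · C(28, 11) = 5 · 21474180 = 107370900. Avoidance count = 354817320 − 107370900 = 247446420.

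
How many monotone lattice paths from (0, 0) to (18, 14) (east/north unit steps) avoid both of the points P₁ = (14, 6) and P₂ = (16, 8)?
Number of paths = 438167892

Inclusion–exclusion. Total paths: C(32, 18) = 471435600. Through P₁: C(20, 14)·C(12, 4) = 19186200. Through P₂: C(24, 16)·C(8, 2) = 20593188. Since P₁ is strictly southwest of P₂, a monotone path through both must visit P₁ then P₂; paths through both = C(20, 14)·C(4, 2)·C(8, 2) = 6511680. Avoid both = 471435600 − 19186200 − 20593188 + 6511680 = 438167892.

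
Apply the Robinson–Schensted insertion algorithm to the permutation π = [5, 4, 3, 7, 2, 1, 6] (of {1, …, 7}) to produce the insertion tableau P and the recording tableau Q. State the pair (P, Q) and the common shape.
P = [1, 6] / [2, 7] / [3] / [4] / [5];  Q = [1, 4] / [2, 7] / [3] / [5] / [6];  common shape = (2, 2, 1, 1, 1)

Row-insert the values π_1, π_2, … into P one at a time, bumping the leftmost entry strictly greater than the inserted value down to the next row. The recording tableau Q records, in position (i, j), the step at which that cell was added to P.
  Insert 5 (step 1): P = [5];  Q = [1]
  Insert 4 (step 2): P = [4] / [5];  Q = [1] / [2]
  Insert 3 (step 3): P = [3] / [4] / [5];  Q = [1] / [2] / [3]
  Insert 7 (step 4): P = [3, 7] / [4] / [5];  Q = [1, 4] / [2] / [3]
  Insert 2 (step 5): P = [2, 7] / [3] / [4] / [5];  Q = [1, 4] / [2] / [3] / [5]
  Insert 1 (step 6): P = [1, 7] / [2] / [3] / [4] / [5];  Q = [1, 4] / [2] / [3] / [5] / [6]
  Insert 6 (step 7): P = [1, 6] / [2, 7] / [3] / [4] / [5];  Q = [1, 4] / [2, 7] / [3] / [5] / [6]
Final shape: (2, 2, 1, 1, 1).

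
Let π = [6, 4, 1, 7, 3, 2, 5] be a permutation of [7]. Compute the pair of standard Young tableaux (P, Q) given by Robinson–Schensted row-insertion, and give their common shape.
P = [1, 2, 5] / [3, 7] / [4] / [6];  Q = [1, 4, 7] / [2, 5] / [3] / [6];  common shape = (3, 2, 1, 1)

Row-insert the values π_1, π_2, … into P one at a time, bumping the leftmost entry strictly greater than the inserted value down to the next row. The recording tableau Q records, in position (i, j), the step at which that cell was added to P.
  Insert 6 (step 1): P = [6];  Q = [1]
  Insert 4 (step 2): P = [4] / [6];  Q = [1] / [2]
  Insert 1 (step 3): P = [1] / [4] / [6];  Q = [1] / [2] / [3]
  Insert 7 (step 4): P = [1, 7] / [4] / [6];  Q = [1, 4] / [2] / [3]
  Insert 3 (step 5): P = [1, 3] / [4, 7] / [6];  Q = [1, 4] / [2, 5] / [3]
  Insert 2 (step 6): P = [1, 2] / [3, 7] / [4] / [6];  Q = [1, 4] / [2, 5] / [3] / [6]
  Insert 5 (step 7): P = [1, 2, 5] / [3, 7] / [4] / [6];  Q = [1, 4, 7] / [2, 5] / [3] / [6]
Final shape: (3, 2, 1, 1).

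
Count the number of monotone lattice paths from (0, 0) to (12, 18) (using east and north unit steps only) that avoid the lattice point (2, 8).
Number of paths = 78179205

Total paths from (0, 0) to (12, 18): C(30, 12) = 86493225. Paths through (2, 8): (paths (0, 0) → (2, 8)) × (paths (2, 8) → (12, 18)) = C(10, 2) · C(20, 10) = 45 · 184756 = 8314020. Avoidance count = 86493225 − 8314020 = 78179205.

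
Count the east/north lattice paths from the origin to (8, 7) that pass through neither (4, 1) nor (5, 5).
Number of paths = 3115

Inclusion–exclusion. Total paths: C(15, 8) = 6435. Through P₁: C(5, 4)·C(10, 4) = 1050. Through P₂: C(10, 5)·C(5, 3) = 2520. Since P₁ is strictly southwest of P₂, a monotone path through both must visit P₁ then P₂; paths through both = C(5, 4)·C(5, 1)·C(5, 3) = 250. Avoid both = 6435 − 1050 − 2520 + 250 = 3115.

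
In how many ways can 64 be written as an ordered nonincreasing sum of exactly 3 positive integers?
p(64, 3 parts) = 341

Partitions of n into exactly k parts are in bijection with partitions of n − k into at most k parts (subtract 1 from each part). So p(64, exactly 3) = p(61, parts ≤ 3). Computing via the recurrence p(m, j) = p(m, j−1) + p(m−j, j) gives 341.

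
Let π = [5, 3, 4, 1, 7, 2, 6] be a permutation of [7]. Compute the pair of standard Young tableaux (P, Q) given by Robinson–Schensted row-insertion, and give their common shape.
P = [1, 2, 6] / [3, 4, 7] / [5];  Q = [1, 3, 5] / [2, 6, 7] / [4];  common shape = (3, 3, 1)

Row-insert the values π_1, π_2, … into P one at a time, bumping the leftmost entry strictly greater than the inserted value down to the next row. The recording tableau Q records, in position (i, j), the step at which that cell was added to P.
  Insert 5 (step 1): P = [5];  Q = [1]
  Insert 3 (step 2): P = [3] / [5];  Q = [1] / [2]
  Insert 4 (step 3): P = [3, 4] / [5];  Q = [1, 3] / [2]
  Insert 1 (step 4): P = [1, 4] / [3] / [5];  Q = [1, 3] / [2] / [4]
  Insert 7 (step 5): P = [1, 4, 7] / [3] / [5];  Q = [1, 3, 5] / [2] / [4]
  Insert 2 (step 6): P = [1, 2, 7] / [3, 4] / [5];  Q = [1, 3, 5] / [2, 6] / [4]
  Insert 6 (step 7): P = [1, 2, 6] / [3, 4, 7] / [5];  Q = [1, 3, 5] / [2, 6, 7] / [4]
Final shape: (3, 3, 1).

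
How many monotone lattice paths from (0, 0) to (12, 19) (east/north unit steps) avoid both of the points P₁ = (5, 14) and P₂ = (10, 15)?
Number of paths = 83926269

Inclusion–exclusion. Total paths: C(31, 12) = 141120525. Through P₁: C(19, 5)·C(12, 7) = 9209376. Through P₂: C(25, 10)·C(6, 2) = 49031400. Since P₁ is strictly southwest of P₂, a monotone path through both must visit P₁ then P₂; paths through both = C(19, 5)·C(6, 5)·C(6, 2) = 1046520. Avoid both = 141120525 − 9209376 − 49031400 + 1046520 = 83926269.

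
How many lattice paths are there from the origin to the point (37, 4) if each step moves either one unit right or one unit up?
Number of paths = 101270

A monotone lattice path from (0, 0) to (37, 4) consists of 37 east steps and 4 north steps in some order, so it is determined by which 37 of the 41 steps are east. The count is C(41, 37) = 101270.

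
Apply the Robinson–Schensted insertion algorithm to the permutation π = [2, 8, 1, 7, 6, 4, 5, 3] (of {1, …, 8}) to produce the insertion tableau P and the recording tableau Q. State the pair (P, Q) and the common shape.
P = [1, 3, 5] / [2, 4] / [6] / [7] / [8];  Q = [1, 2, 7] / [3, 4] / [5] / [6] / [8];  common shape = (3, 2, 1, 1, 1)

Row-insert the values π_1, π_2, … into P one at a time, bumping the leftmost entry strictly greater than the inserted value down to the next row. The recording tableau Q records, in position (i, j), the step at which that cell was added to P.
  Insert 2 (step 1): P = [2];  Q = [1]
  Insert 8 (step 2): P = [2, 8];  Q = [1, 2]
  Insert 1 (step 3): P = [1, 8] / [2];  Q = [1, 2] / [3]
  Insert 7 (step 4): P = [1, 7] / [2, 8];  Q = [1, 2] / [3, 4]
  Insert 6 (step 5): P = [1, 6] / [2, 7] / [8];  Q = [1, 2] / [3, 4] / [5]
  Insert 4 (step 6): P = [1, 4] / [2, 6] / [7] / [8];  Q = [1, 2] / [3, 4] / [5] / [6]
  Insert 5 (step 7): P = [1, 4, 5] / [2, 6] / [7] / [8];  Q = [1, 2, 7] / [3, 4] / [5] / [6]
  Insert 3 (step 8): P = [1, 3, 5] / [2, 4] / [6] / [7] / [8];  Q = [1, 2, 7] / [3, 4] / [5] / [6] / [8]
Final shape: (3, 2, 1, 1, 1).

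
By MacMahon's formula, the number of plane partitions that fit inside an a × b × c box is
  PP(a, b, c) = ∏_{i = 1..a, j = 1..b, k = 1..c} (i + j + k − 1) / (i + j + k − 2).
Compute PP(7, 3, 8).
PP(7, 3, 8) = 4971151900

Evaluate the triple product over i = 1..7, j = 1..3, k = 1..8. The factors are (2/1) · (3/2) · (4/3) · (5/4) · (6/5) · (7/6) · (8/7) · (9/8) · … (168 factors total). The numerators and denominators telescope so the product is an integer; carrying out the multiplication exactly gives PP(7, 3, 8) = 4971151900.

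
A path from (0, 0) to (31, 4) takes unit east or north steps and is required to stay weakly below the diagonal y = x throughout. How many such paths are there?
Number of paths = 45815

By the reflection principle (André's argument), the number of monotone paths to (31, 4) with n ≤ m that never go above y = x is C(35, 31) − C(35, 32) = 52360 − 6545 = 45815.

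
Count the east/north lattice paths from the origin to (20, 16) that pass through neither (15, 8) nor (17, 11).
Number of paths = 5748859752

Inclusion–exclusion. Total paths: C(36, 20) = 7307872110. Through P₁: C(23, 15)·C(13, 5) = 631034118. Through P₂: C(28, 17)·C(8, 3) = 1202554080. Since P₁ is strictly southwest of P₂, a monotone path through both must visit P₁ then P₂; paths through both = C(23, 15)·C(5, 2)·C(8, 3) = 274575840. Avoid both = 7307872110 − 631034118 − 1202554080 + 274575840 = 5748859752.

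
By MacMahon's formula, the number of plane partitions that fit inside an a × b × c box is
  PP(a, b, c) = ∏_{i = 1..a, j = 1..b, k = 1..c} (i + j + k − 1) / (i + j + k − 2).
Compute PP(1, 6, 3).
PP(1, 6, 3) = 84

Evaluate the triple product over i = 1..1, j = 1..6, k = 1..3. The factors are (2/1) · (3/2) · (4/3) · (3/2) · (4/3) · (5/4) · (4/3) · (5/4) · … (18 factors total). The numerators and denominators telescope so the product is an integer; carrying out the multiplication exactly gives PP(1, 6, 3) = 84.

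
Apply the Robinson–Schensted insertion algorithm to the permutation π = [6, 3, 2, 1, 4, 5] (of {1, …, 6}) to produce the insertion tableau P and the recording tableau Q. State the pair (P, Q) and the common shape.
P = [1, 4, 5] / [2] / [3] / [6];  Q = [1, 5, 6] / [2] / [3] / [4];  common shape = (3, 1, 1, 1)

Row-insert the values π_1, π_2, … into P one at a time, bumping the leftmost entry strictly greater than the inserted value down to the next row. The recording tableau Q records, in position (i, j), the step at which that cell was added to P.
  Insert 6 (step 1): P = [6];  Q = [1]
  Insert 3 (step 2): P = [3] / [6];  Q = [1] / [2]
  Insert 2 (step 3): P = [2] / [3] / [6];  Q = [1] / [2] / [3]
  Insert 1 (step 4): P = [1] / [2] / [3] / [6];  Q = [1] / [2] / [3] / [4]
  Insert 4 (step 5): P = [1, 4] / [2] / [3] / [6];  Q = [1, 5] / [2] / [3] / [4]
  Insert 5 (step 6): P = [1, 4, 5] / [2] / [3] / [6];  Q = [1, 5, 6] / [2] / [3] / [4]
Final shape: (3, 1, 1, 1).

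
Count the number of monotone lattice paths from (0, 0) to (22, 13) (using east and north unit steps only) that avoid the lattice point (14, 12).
Number of paths = 1389418500

Total paths from (0, 0) to (22, 13): C(35, 22) = 1476337800. Paths through (14, 12): (paths (0, 0) → (14, 12)) × (paths (14, 12) → (22, 13)) = C(26, 14) · C(9, 8) = 9657700 · 9 = 86919300. Avoidance count = 1476337800 − 86919300 = 1389418500.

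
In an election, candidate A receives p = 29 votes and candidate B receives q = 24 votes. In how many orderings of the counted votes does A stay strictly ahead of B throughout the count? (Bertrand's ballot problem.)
Strict-lead orderings = 73514652074500

Total orderings of the 53 votes with 29 for A: C(53, 29) = 779255311989700. By the Bertrand ballot formula (Cycle Lemma / reflection principle), the number of orderings in which A is strictly ahead of B throughout is (p − q)/(p + q) · C(p + q, p) = (29 − 24)/(29 + 24) · 779255311989700 = 73514652074500.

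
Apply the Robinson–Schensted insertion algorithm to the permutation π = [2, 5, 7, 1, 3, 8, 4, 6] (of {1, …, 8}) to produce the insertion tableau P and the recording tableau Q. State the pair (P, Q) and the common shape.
P = [1, 3, 4, 6] / [2, 5, 7, 8];  Q = [1, 2, 3, 6] / [4, 5, 7, 8];  common shape = (4, 4)

Row-insert the values π_1, π_2, … into P one at a time, bumping the leftmost entry strictly greater than the inserted value down to the next row. The recording tableau Q records, in position (i, j), the step at which that cell was added to P.
  Insert 2 (step 1): P = [2];  Q = [1]
  Insert 5 (step 2): P = [2, 5];  Q = [1, 2]
  Insert 7 (step 3): P = [2, 5, 7];  Q = [1, 2, 3]
  Insert 1 (step 4): P = [1, 5, 7] / [2];  Q = [1, 2, 3] / [4]
  Insert 3 (step 5): P = [1, 3, 7] / [2, 5];  Q = [1, 2, 3] / [4, 5]
  Insert 8 (step 6): P = [1, 3, 7, 8] / [2, 5];  Q = [1, 2, 3, 6] / [4, 5]
  Insert 4 (step 7): P = [1, 3, 4, 8] / [2, 5, 7];  Q = [1, 2, 3, 6] / [4, 5, 7]
  Insert 6 (step 8): P = [1, 3, 4, 6] / [2, 5, 7, 8];  Q = [1, 2, 3, 6] / [4, 5, 7, 8]
Final shape: (4, 4).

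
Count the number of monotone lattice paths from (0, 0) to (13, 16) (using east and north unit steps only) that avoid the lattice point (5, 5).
Number of paths = 48817251

Total paths from (0, 0) to (13, 16): C(29, 13) = 67863915. Paths through (5, 5): (paths (0, 0) → (5, 5)) × (paths (5, 5) → (13, 16)) = C(10, 5) · C(19, 8) = 252 · 75582 = 19046664. Avoidance count = 67863915 − 19046664 = 48817251.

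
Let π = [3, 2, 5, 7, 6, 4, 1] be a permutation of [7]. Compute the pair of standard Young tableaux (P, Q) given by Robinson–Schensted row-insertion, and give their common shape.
P = [1, 4, 6] / [2, 5] / [3] / [7];  Q = [1, 3, 4] / [2, 5] / [6] / [7];  common shape = (3, 2, 1, 1)

Row-insert the values π_1, π_2, … into P one at a time, bumping the leftmost entry strictly greater than the inserted value down to the next row. The recording tableau Q records, in position (i, j), the step at which that cell was added to P.
  Insert 3 (step 1): P = [3];  Q = [1]
  Insert 2 (step 2): P = [2] / [3];  Q = [1] / [2]
  Insert 5 (step 3): P = [2, 5] / [3];  Q = [1, 3] / [2]
  Insert 7 (step 4): P = [2, 5, 7] / [3];  Q = [1, 3, 4] / [2]
  Insert 6 (step 5): P = [2, 5, 6] / [3, 7];  Q = [1, 3, 4] / [2, 5]
  Insert 4 (step 6): P = [2, 4, 6] / [3, 5] / [7];  Q = [1, 3, 4] / [2, 5] / [6]
  Insert 1 (step 7): P = [1, 4, 6] / [2, 5] / [3] / [7];  Q = [1, 3, 4] / [2, 5] / [6] / [7]
Final shape: (3, 2, 1, 1).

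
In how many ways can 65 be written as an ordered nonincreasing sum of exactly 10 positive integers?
p(65, 10 parts) = 112804

Partitions of n into exactly k parts are in bijection with partitions of n − k into at most k parts (subtract 1 from each part). So p(65, exactly 10) = p(55, parts ≤ 10). Computing via the recurrence p(m, j) = p(m, j−1) + p(m−j, j) gives 112804.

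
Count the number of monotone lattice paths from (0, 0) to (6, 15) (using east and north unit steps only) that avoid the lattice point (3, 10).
Number of paths = 38248

Total paths from (0, 0) to (6, 15): C(21, 6) = 54264. Paths through (3, 10): (paths (0, 0) → (3, 10)) × (paths (3, 10) → (6, 15)) = C(13, 3) · C(8, 3) = 286 · 56 = 16016. Avoidance count = 54264 − 16016 = 38248.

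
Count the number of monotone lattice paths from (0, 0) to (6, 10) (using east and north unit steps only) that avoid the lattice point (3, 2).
Number of paths = 6358

Total paths from (0, 0) to (6, 10): C(16, 6) = 8008. Paths through (3, 2): (paths (0, 0) → (3, 2)) × (paths (3, 2) → (6, 10)) = C(5, 3) · C(11, 3) = 10 · 165 = 1650. Avoidance count = 8008 − 1650 = 6358.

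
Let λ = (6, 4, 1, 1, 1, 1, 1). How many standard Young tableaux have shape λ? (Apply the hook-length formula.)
# SYT of shape (6, 4, 1, 1, 1, 1, 1) = 70070

Hook-length formula: f^λ = n! / Π hook(c), product over all cells c of the Young diagram. For λ = (6, 4, 1, 1, 1, 1, 1), n = 15 boxes. Hook lengths by row (left-to-right, top-to-bottom): [12, 6, 5, 4, 2, 1]; [9, 3, 2, 1]; [5]; [4]; [3]; [2]; [1]. Product of hooks = 18662400. So f^λ = 15! / 18662400 = 1307674368000 / 18662400 = 70070.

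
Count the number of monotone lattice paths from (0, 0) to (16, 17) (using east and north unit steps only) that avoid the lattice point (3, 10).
Number of paths = 1144632390

Total paths from (0, 0) to (16, 17): C(33, 16) = 1166803110. Paths through (3, 10): (paths (0, 0) → (3, 10)) × (paths (3, 10) → (16, 17)) = C(13, 3) · C(20, 13) = 286 · 77520 = 22170720. Avoidance count = 1166803110 − 22170720 = 1144632390.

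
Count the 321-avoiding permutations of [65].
C_65 = 1440418573150919668872489894243865350

These 321-avoiding permutations are counted by the Catalan number C_n = (1/(n + 1)) · C(2n, n). For n = 65: C_65 = (1/66) · C(130, 65) = 95067625827960698145584333020095113100/66 = 1440418573150919668872489894243865350.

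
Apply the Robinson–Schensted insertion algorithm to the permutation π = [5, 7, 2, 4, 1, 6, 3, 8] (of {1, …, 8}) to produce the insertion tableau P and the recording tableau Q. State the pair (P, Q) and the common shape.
P = [1, 3, 6, 8] / [2, 4] / [5, 7];  Q = [1, 2, 6, 8] / [3, 4] / [5, 7];  common shape = (4, 2, 2)

Row-insert the values π_1, π_2, … into P one at a time, bumping the leftmost entry strictly greater than the inserted value down to the next row. The recording tableau Q records, in position (i, j), the step at which that cell was added to P.
  Insert 5 (step 1): P = [5];  Q = [1]
  Insert 7 (step 2): P = [5, 7];  Q = [1, 2]
  Insert 2 (step 3): P = [2, 7] / [5];  Q = [1, 2] / [3]
  Insert 4 (step 4): P = [2, 4] / [5, 7];  Q = [1, 2] / [3, 4]
  Insert 1 (step 5): P = [1, 4] / [2, 7] / [5];  Q = [1, 2] / [3, 4] / [5]
  Insert 6 (step 6): P = [1, 4, 6] / [2, 7] / [5];  Q = [1, 2, 6] / [3, 4] / [5]
  Insert 3 (step 7): P = [1, 3, 6] / [2, 4] / [5, 7];  Q = [1, 2, 6] / [3, 4] / [5, 7]
  Insert 8 (step 8): P = [1, 3, 6, 8] / [2, 4] / [5, 7];  Q = [1, 2, 6, 8] / [3, 4] / [5, 7]
Final shape: (4, 2, 2).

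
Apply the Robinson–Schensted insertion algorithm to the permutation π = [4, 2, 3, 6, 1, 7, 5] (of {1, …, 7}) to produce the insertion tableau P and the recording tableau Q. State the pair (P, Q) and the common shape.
P = [1, 3, 5, 7] / [2, 6] / [4];  Q = [1, 3, 4, 6] / [2, 7] / [5];  common shape = (4, 2, 1)

Row-insert the values π_1, π_2, … into P one at a time, bumping the leftmost entry strictly greater than the inserted value down to the next row. The recording tableau Q records, in position (i, j), the step at which that cell was added to P.
  Insert 4 (step 1): P = [4];  Q = [1]
  Insert 2 (step 2): P = [2] / [4];  Q = [1] / [2]
  Insert 3 (step 3): P = [2, 3] / [4];  Q = [1, 3] / [2]
  Insert 6 (step 4): P = [2, 3, 6] / [4];  Q = [1, 3, 4] / [2]
  Insert 1 (step 5): P = [1, 3, 6] / [2] / [4];  Q = [1, 3, 4] / [2] / [5]
  Insert 7 (step 6): P = [1, 3, 6, 7] / [2] / [4];  Q = [1, 3, 4, 6] / [2] / [5]
  Insert 5 (step 7): P = [1, 3, 5, 7] / [2, 6] / [4];  Q = [1, 3, 4, 6] / [2, 7] / [5]
Final shape: (4, 2, 1).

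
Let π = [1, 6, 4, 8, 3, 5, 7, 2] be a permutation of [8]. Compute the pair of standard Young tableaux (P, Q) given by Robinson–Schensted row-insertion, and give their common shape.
P = [1, 2, 5, 7] / [3, 8] / [4] / [6];  Q = [1, 2, 4, 7] / [3, 6] / [5] / [8];  common shape = (4, 2, 1, 1)

Row-insert the values π_1, π_2, … into P one at a time, bumping the leftmost entry strictly greater than the inserted value down to the next row. The recording tableau Q records, in position (i, j), the step at which that cell was added to P.
  Insert 1 (step 1): P = [1];  Q = [1]
  Insert 6 (step 2): P = [1, 6];  Q = [1, 2]
  Insert 4 (step 3): P = [1, 4] / [6];  Q = [1, 2] / [3]
  Insert 8 (step 4): P = [1, 4, 8] / [6];  Q = [1, 2, 4] / [3]
  Insert 3 (step 5): P = [1, 3, 8] / [4] / [6];  Q = [1, 2, 4] / [3] / [5]
  Insert 5 (step 6): P = [1, 3, 5] / [4, 8] / [6];  Q = [1, 2, 4] / [3, 6] / [5]
  Insert 7 (step 7): P = [1, 3, 5, 7] / [4, 8] / [6];  Q = [1, 2, 4, 7] / [3, 6] / [5]
  Insert 2 (step 8): P = [1, 2, 5, 7] / [3, 8] / [4] / [6];  Q = [1, 2, 4, 7] / [3, 6] / [5] / [8]
Final shape: (4, 2, 1, 1).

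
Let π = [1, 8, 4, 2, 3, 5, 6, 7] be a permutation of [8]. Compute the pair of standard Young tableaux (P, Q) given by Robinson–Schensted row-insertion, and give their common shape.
P = [1, 2, 3, 5, 6, 7] / [4] / [8];  Q = [1, 2, 5, 6, 7, 8] / [3] / [4];  common shape = (6, 1, 1)

Row-insert the values π_1, π_2, … into P one at a time, bumping the leftmost entry strictly greater than the inserted value down to the next row. The recording tableau Q records, in position (i, j), the step at which that cell was added to P.
  Insert 1 (step 1): P = [1];  Q = [1]
  Insert 8 (step 2): P = [1, 8];  Q = [1, 2]
  Insert 4 (step 3): P = [1, 4] / [8];  Q = [1, 2] / [3]
  Insert 2 (step 4): P = [1, 2] / [4] / [8];  Q = [1, 2] / [3] / [4]
  Insert 3 (step 5): P = [1, 2, 3] / [4] / [8];  Q = [1, 2, 5] / [3] / [4]
  Insert 5 (step 6): P = [1, 2, 3, 5] / [4] / [8];  Q = [1, 2, 5, 6] / [3] / [4]
  Insert 6 (step 7): P = [1, 2, 3, 5, 6] / [4] / [8];  Q = [1, 2, 5, 6, 7] / [3] / [4]
  Insert 7 (step 8): P = [1, 2, 3, 5, 6, 7] / [4] / [8];  Q = [1, 2, 5, 6, 7, 8] / [3] / [4]
Final shape: (6, 1, 1).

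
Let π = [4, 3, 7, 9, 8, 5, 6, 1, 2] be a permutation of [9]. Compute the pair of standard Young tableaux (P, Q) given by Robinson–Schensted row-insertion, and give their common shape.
P = [1, 2, 6] / [3, 5, 8] / [4, 7] / [9];  Q = [1, 3, 4] / [2, 5, 7] / [6, 9] / [8];  common shape = (3, 3, 2, 1)

Row-insert the values π_1, π_2, … into P one at a time, bumping the leftmost entry strictly greater than the inserted value down to the next row. The recording tableau Q records, in position (i, j), the step at which that cell was added to P.
  Insert 4 (step 1): P = [4];  Q = [1]
  Insert 3 (step 2): P = [3] / [4];  Q = [1] / [2]
  Insert 7 (step 3): P = [3, 7] / [4];  Q = [1, 3] / [2]
  Insert 9 (step 4): P = [3, 7, 9] / [4];  Q = [1, 3, 4] / [2]
  Insert 8 (step 5): P = [3, 7, 8] / [4, 9];  Q = [1, 3, 4] / [2, 5]
  Insert 5 (step 6): P = [3, 5, 8] / [4, 7] / [9];  Q = [1, 3, 4] / [2, 5] / [6]
  Insert 6 (step 7): P = [3, 5, 6] / [4, 7, 8] / [9];  Q = [1, 3, 4] / [2, 5, 7] / [6]
  Insert 1 (step 8): P = [1, 5, 6] / [3, 7, 8] / [4] / [9];  Q = [1, 3, 4] / [2, 5, 7] / [6] / [8]
  Insert 2 (step 9): P = [1, 2, 6] / [3, 5, 8] / [4, 7] / [9];  Q = [1, 3, 4] / [2, 5, 7] / [6, 9] / [8]
Final shape: (3, 3, 2, 1).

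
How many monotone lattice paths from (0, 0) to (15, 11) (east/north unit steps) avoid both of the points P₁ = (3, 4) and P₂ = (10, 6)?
Number of paths = 4262084

Inclusion–exclusion. Total paths: C(26, 15) = 7726160. Through P₁: C(7, 3)·C(19, 12) = 1763580. Through P₂: C(16, 10)·C(10, 5) = 2018016. Since P₁ is strictly southwest of P₂, a monotone path through both must visit P₁ then P₂; paths through both = C(7, 3)·C(9, 7)·C(10, 5) = 317520. Avoid both = 7726160 − 1763580 − 2018016 + 317520 = 4262084.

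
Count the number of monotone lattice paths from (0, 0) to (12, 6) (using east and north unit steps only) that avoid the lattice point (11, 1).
Number of paths = 18492

Total paths from (0, 0) to (12, 6): C(18, 12) = 18564. Paths through (11, 1): (paths (0, 0) → (11, 1)) × (paths (11, 1) → (12, 6)) = C(12, 11) · C(6, 1) = 12 · 6 = 72. Avoidance count = 18564 − 72 = 18492.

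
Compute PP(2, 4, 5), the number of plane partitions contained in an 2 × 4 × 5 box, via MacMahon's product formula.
PP(2, 4, 5) = 5292

Evaluate the triple product over i = 1..2, j = 1..4, k = 1..5. The factors are (2/1) · (3/2) · (4/3) · (5/4) · (6/5) · (3/2) · (4/3) · (5/4) · … (40 factors total). The numerators and denominators telescope so the product is an integer; carrying out the multiplication exactly gives PP(2, 4, 5) = 5292.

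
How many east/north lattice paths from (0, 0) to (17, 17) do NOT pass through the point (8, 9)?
Number of paths = 1742630120

Total paths from (0, 0) to (17, 17): C(34, 17) = 2333606220. Paths through (8, 9): (paths (0, 0) → (8, 9)) × (paths (8, 9) → (17, 17)) = C(17, 8) · C(17, 9) = 24310 · 24310 = 590976100. Avoidance count = 2333606220 − 590976100 = 1742630120.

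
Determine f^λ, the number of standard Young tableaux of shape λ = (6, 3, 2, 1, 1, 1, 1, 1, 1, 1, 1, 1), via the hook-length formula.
# SYT of shape (6, 3, 2, 1, 1, 1, 1, 1, 1, 1, 1, 1) = 4377600

Hook-length formula: f^λ = n! / Π hook(c), product over all cells c of the Young diagram. For λ = (6, 3, 2, 1, 1, 1, 1, 1, 1, 1, 1, 1), n = 20 boxes. Hook lengths by row (left-to-right, top-to-bottom): [17, 7, 5, 3, 2, 1]; [13, 3, 1]; [11, 1]; [9]; [8]; [7]; [6]; [5]; [4]; [3]; [2]; [1]. Product of hooks = 555761606400. So f^λ = 20! / 555761606400 = 2432902008176640000 / 555761606400 = 4377600.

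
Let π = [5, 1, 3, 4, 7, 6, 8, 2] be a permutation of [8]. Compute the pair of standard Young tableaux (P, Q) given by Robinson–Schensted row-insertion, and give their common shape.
P = [1, 2, 4, 6, 8] / [3, 7] / [5];  Q = [1, 3, 4, 5, 7] / [2, 6] / [8];  common shape = (5, 2, 1)

Row-insert the values π_1, π_2, … into P one at a time, bumping the leftmost entry strictly greater than the inserted value down to the next row. The recording tableau Q records, in position (i, j), the step at which that cell was added to P.
  Insert 5 (step 1): P = [5];  Q = [1]
  Insert 1 (step 2): P = [1] / [5];  Q = [1] / [2]
  Insert 3 (step 3): P = [1, 3] / [5];  Q = [1, 3] / [2]
  Insert 4 (step 4): P = [1, 3, 4] / [5];  Q = [1, 3, 4] / [2]
  Insert 7 (step 5): P = [1, 3, 4, 7] / [5];  Q = [1, 3, 4, 5] / [2]
  Insert 6 (step 6): P = [1, 3, 4, 6] / [5, 7];  Q = [1, 3, 4, 5] / [2, 6]
  Insert 8 (step 7): P = [1, 3, 4, 6, 8] / [5, 7];  Q = [1, 3, 4, 5, 7] / [2, 6]
  Insert 2 (step 8): P = [1, 2, 4, 6, 8] / [3, 7] / [5];  Q = [1, 3, 4, 5, 7] / [2, 6] / [8]
Final shape: (5, 2, 1).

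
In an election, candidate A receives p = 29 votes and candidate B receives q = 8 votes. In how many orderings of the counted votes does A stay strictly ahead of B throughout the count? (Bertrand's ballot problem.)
Strict-lead orderings = 21912660

Total orderings of the 37 votes with 29 for A: C(37, 29) = 38608020. By the Bertrand ballot formula (Cycle Lemma / reflection principle), the number of orderings in which A is strictly ahead of B throughout is (p − q)/(p + q) · C(p + q, p) = (29 − 8)/(29 + 8) · 38608020 = 21912660.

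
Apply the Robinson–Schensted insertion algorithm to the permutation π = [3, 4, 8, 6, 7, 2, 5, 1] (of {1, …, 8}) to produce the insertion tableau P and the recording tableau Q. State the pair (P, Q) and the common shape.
P = [1, 4, 5, 7] / [2, 6] / [3] / [8];  Q = [1, 2, 3, 5] / [4, 7] / [6] / [8];  common shape = (4, 2, 1, 1)

Row-insert the values π_1, π_2, … into P one at a time, bumping the leftmost entry strictly greater than the inserted value down to the next row. The recording tableau Q records, in position (i, j), the step at which that cell was added to P.
  Insert 3 (step 1): P = [3];  Q = [1]
  Insert 4 (step 2): P = [3, 4];  Q = [1, 2]
  Insert 8 (step 3): P = [3, 4, 8];  Q = [1, 2, 3]
  Insert 6 (step 4): P = [3, 4, 6] / [8];  Q = [1, 2, 3] / [4]
  Insert 7 (step 5): P = [3, 4, 6, 7] / [8];  Q = [1, 2, 3, 5] / [4]
  Insert 2 (step 6): P = [2, 4, 6, 7] / [3] / [8];  Q = [1, 2, 3, 5] / [4] / [6]
  Insert 5 (step 7): P = [2, 4, 5, 7] / [3, 6] / [8];  Q = [1, 2, 3, 5] / [4, 7] / [6]
  Insert 1 (step 8): P = [1, 4, 5, 7] / [2, 6] / [3] / [8];  Q = [1, 2, 3, 5] / [4, 7] / [6] / [8]
Final shape: (4, 2, 1, 1).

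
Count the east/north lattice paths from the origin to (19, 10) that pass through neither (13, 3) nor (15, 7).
Number of paths = 13394010

Inclusion–exclusion. Total paths: C(29, 19) = 20030010. Through P₁: C(16, 13)·C(13, 6) = 960960. Through P₂: C(22, 15)·C(7, 4) = 5969040. Since P₁ is strictly southwest of P₂, a monotone path through both must visit P₁ then P₂; paths through both = C(16, 13)·C(6, 2)·C(7, 4) = 294000. Avoid both = 20030010 − 960960 − 5969040 + 294000 = 13394010.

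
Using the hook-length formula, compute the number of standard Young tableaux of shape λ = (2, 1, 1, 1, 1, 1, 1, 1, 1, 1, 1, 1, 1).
# SYT of shape (2, 1, 1, 1, 1, 1, 1, 1, 1, 1, 1, 1, 1) = 13

Hook-length formula: f^λ = n! / Π hook(c), product over all cells c of the Young diagram. For λ = (2, 1, 1, 1, 1, 1, 1, 1, 1, 1, 1, 1, 1), n = 14 boxes. Hook lengths by row (left-to-right, top-to-bottom): [14, 1]; [12]; [11]; [10]; [9]; [8]; [7]; [6]; [5]; [4]; [3]; [2]; [1]. Product of hooks = 6706022400. So f^λ = 14! / 6706022400 = 87178291200 / 6706022400 = 13.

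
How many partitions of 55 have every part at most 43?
p(55, parts ≤ 43) = 451081

Use the recurrence p(n, m) = p(n, m−1) + p(n−m, m): either the largest part is < m (count p(n, m−1)) or the largest part is exactly m (remove one copy of m, count p(n−m, m)). With p(0, ·) = 1 this gives p(55, parts ≤ 43) = 451081. (By conjugating Young diagrams, this also counts partitions of 55 into at most 43 parts.)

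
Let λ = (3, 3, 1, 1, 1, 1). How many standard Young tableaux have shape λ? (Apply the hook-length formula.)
# SYT of shape (3, 3, 1, 1, 1, 1) = 225

Hook-length formula: f^λ = n! / Π hook(c), product over all cells c of the Young diagram. For λ = (3, 3, 1, 1, 1, 1), n = 10 boxes. Hook lengths by row (left-to-right, top-to-bottom): [8, 3, 2]; [7, 2, 1]; [4]; [3]; [2]; [1]. Product of hooks = 16128. So f^λ = 10! / 16128 = 3628800 / 16128 = 225.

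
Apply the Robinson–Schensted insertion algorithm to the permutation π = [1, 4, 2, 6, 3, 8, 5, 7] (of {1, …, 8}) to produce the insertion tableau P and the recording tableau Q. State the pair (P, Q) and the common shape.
P = [1, 2, 3, 5, 7] / [4, 6, 8];  Q = [1, 2, 4, 6, 8] / [3, 5, 7];  common shape = (5, 3)

Row-insert the values π_1, π_2, … into P one at a time, bumping the leftmost entry strictly greater than the inserted value down to the next row. The recording tableau Q records, in position (i, j), the step at which that cell was added to P.
  Insert 1 (step 1): P = [1];  Q = [1]
  Insert 4 (step 2): P = [1, 4];  Q = [1, 2]
  Insert 2 (step 3): P = [1, 2] / [4];  Q = [1, 2] / [3]
  Insert 6 (step 4): P = [1, 2, 6] / [4];  Q = [1, 2, 4] / [3]
  Insert 3 (step 5): P = [1, 2, 3] / [4, 6];  Q = [1, 2, 4] / [3, 5]
  Insert 8 (step 6): P = [1, 2, 3, 8] / [4, 6];  Q = [1, 2, 4, 6] / [3, 5]
  Insert 5 (step 7): P = [1, 2, 3, 5] / [4, 6, 8];  Q = [1, 2, 4, 6] / [3, 5, 7]
  Insert 7 (step 8): P = [1, 2, 3, 5, 7] / [4, 6, 8];  Q = [1, 2, 4, 6, 8] / [3, 5, 7]
Final shape: (5, 3).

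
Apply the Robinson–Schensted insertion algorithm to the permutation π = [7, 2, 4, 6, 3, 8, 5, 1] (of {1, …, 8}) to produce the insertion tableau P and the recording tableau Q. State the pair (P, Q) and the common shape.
P = [1, 3, 5, 8] / [2, 6] / [4] / [7];  Q = [1, 3, 4, 6] / [2, 7] / [5] / [8];  common shape = (4, 2, 1, 1)

Row-insert the values π_1, π_2, … into P one at a time, bumping the leftmost entry strictly greater than the inserted value down to the next row. The recording tableau Q records, in position (i, j), the step at which that cell was added to P.
  Insert 7 (step 1): P = [7];  Q = [1]
  Insert 2 (step 2): P = [2] / [7];  Q = [1] / [2]
  Insert 4 (step 3): P = [2, 4] / [7];  Q = [1, 3] / [2]
  Insert 6 (step 4): P = [2, 4, 6] / [7];  Q = [1, 3, 4] / [2]
  Insert 3 (step 5): P = [2, 3, 6] / [4] / [7];  Q = [1, 3, 4] / [2] / [5]
  Insert 8 (step 6): P = [2, 3, 6, 8] / [4] / [7];  Q = [1, 3, 4, 6] / [2] / [5]
  Insert 5 (step 7): P = [2, 3, 5, 8] / [4, 6] / [7];  Q = [1, 3, 4, 6] / [2, 7] / [5]
  Insert 1 (step 8): P = [1, 3, 5, 8] / [2, 6] / [4] / [7];  Q = [1, 3, 4, 6] / [2, 7] / [5] / [8]
Final shape: (4, 2, 1, 1).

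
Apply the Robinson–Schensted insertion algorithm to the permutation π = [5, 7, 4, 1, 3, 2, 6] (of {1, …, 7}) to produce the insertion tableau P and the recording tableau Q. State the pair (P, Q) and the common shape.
P = [1, 2, 6] / [3, 7] / [4] / [5];  Q = [1, 2, 7] / [3, 5] / [4] / [6];  common shape = (3, 2, 1, 1)

Row-insert the values π_1, π_2, … into P one at a time, bumping the leftmost entry strictly greater than the inserted value down to the next row. The recording tableau Q records, in position (i, j), the step at which that cell was added to P.
  Insert 5 (step 1): P = [5];  Q = [1]
  Insert 7 (step 2): P = [5, 7];  Q = [1, 2]
  Insert 4 (step 3): P = [4, 7] / [5];  Q = [1, 2] / [3]
  Insert 1 (step 4): P = [1, 7] / [4] / [5];  Q = [1, 2] / [3] / [4]
  Insert 3 (step 5): P = [1, 3] / [4, 7] / [5];  Q = [1, 2] / [3, 5] / [4]
  Insert 2 (step 6): P = [1, 2] / [3, 7] / [4] / [5];  Q = [1, 2] / [3, 5] / [4] / [6]
  Insert 6 (step 7): P = [1, 2, 6] / [3, 7] / [4] / [5];  Q = [1, 2, 7] / [3, 5] / [4] / [6]
Final shape: (3, 2, 1, 1).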